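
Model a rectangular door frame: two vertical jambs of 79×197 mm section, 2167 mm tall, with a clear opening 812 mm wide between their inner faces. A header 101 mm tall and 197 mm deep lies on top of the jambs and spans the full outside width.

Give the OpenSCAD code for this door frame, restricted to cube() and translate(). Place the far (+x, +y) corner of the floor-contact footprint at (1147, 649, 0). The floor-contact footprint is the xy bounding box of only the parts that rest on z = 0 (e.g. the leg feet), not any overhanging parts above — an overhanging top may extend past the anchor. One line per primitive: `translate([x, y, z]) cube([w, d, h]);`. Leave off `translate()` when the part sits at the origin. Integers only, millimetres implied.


translate([177, 452, 0]) cube([79, 197, 2167]);
translate([1068, 452, 0]) cube([79, 197, 2167]);
translate([177, 452, 2167]) cube([970, 197, 101]);


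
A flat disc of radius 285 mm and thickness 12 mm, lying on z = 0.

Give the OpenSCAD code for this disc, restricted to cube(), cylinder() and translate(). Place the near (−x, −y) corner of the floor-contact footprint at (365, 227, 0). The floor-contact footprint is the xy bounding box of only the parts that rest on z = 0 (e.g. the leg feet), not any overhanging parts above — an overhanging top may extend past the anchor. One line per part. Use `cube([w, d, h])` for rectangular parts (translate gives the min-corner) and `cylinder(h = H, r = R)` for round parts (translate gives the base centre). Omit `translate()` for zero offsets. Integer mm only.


translate([650, 512, 0]) cylinder(h = 12, r = 285);


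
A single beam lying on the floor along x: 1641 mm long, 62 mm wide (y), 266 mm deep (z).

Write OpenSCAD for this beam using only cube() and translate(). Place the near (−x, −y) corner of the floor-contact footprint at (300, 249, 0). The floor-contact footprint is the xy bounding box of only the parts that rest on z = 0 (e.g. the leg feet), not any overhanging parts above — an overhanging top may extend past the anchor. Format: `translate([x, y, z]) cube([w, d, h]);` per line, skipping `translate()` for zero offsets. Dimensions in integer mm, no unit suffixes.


translate([300, 249, 0]) cube([1641, 62, 266]);


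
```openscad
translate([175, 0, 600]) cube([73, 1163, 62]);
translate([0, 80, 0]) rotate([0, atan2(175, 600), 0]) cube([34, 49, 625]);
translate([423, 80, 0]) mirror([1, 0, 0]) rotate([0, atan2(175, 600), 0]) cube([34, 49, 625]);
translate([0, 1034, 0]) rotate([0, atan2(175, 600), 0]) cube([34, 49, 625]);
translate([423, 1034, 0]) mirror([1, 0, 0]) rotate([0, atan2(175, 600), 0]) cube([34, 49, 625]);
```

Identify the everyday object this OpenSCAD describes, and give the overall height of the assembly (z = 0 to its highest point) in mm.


A sawhorse. The overall height is 662 mm.

A beam across two mirrored pairs of raked legs — a sawhorse. The beam's underside is at z = 600 (matching the legs' vertical rise in atan2(175, 600)) and the beam is 62 mm tall, so its top is at 600 + 62 = 662 mm. The raked legs top out at the beam's underside, so that is the highest point.


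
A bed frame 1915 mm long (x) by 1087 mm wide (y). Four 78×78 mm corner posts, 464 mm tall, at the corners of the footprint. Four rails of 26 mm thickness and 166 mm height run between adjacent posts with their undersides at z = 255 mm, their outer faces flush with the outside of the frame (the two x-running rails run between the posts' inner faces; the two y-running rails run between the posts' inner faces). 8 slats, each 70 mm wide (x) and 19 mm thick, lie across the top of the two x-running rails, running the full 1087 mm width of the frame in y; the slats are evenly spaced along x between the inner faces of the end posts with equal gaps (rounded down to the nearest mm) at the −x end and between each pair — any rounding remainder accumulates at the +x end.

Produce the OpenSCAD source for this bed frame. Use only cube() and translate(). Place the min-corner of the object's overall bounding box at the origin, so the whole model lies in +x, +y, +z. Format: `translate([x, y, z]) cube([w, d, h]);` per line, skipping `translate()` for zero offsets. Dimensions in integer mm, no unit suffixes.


cube([78, 78, 464]);
translate([0, 1009, 0]) cube([78, 78, 464]);
translate([1837, 0, 0]) cube([78, 78, 464]);
translate([1837, 1009, 0]) cube([78, 78, 464]);
translate([78, 0, 255]) cube([1759, 26, 166]);
translate([78, 1061, 255]) cube([1759, 26, 166]);
translate([0, 78, 255]) cube([26, 931, 166]);
translate([1889, 78, 255]) cube([26, 931, 166]);
translate([211, 0, 421]) cube([70, 1087, 19]);
translate([414, 0, 421]) cube([70, 1087, 19]);
translate([617, 0, 421]) cube([70, 1087, 19]);
translate([820, 0, 421]) cube([70, 1087, 19]);
translate([1023, 0, 421]) cube([70, 1087, 19]);
translate([1226, 0, 421]) cube([70, 1087, 19]);
translate([1429, 0, 421]) cube([70, 1087, 19]);
translate([1632, 0, 421]) cube([70, 1087, 19]);


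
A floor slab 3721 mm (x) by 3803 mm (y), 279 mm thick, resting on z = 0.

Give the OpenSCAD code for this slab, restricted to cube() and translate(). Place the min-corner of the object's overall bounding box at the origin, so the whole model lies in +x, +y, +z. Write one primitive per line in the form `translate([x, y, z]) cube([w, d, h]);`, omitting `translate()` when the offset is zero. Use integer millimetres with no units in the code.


cube([3721, 3803, 279]);


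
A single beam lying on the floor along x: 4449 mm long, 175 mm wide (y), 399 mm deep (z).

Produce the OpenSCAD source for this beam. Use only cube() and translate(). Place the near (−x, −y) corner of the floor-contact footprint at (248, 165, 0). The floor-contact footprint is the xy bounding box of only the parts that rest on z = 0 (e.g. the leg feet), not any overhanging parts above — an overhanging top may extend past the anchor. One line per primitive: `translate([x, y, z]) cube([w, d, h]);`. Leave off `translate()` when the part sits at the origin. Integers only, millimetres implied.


translate([248, 165, 0]) cube([4449, 175, 399]);


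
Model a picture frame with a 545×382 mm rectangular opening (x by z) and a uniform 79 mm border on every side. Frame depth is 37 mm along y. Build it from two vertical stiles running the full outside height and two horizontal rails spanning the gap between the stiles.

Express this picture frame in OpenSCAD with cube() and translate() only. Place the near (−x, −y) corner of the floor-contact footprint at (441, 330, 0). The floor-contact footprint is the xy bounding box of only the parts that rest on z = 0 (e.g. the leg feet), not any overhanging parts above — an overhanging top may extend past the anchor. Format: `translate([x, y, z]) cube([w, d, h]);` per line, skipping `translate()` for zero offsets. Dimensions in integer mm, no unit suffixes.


translate([441, 330, 0]) cube([79, 37, 540]);
translate([1065, 330, 0]) cube([79, 37, 540]);
translate([520, 330, 0]) cube([545, 37, 79]);
translate([520, 330, 461]) cube([545, 37, 79]);


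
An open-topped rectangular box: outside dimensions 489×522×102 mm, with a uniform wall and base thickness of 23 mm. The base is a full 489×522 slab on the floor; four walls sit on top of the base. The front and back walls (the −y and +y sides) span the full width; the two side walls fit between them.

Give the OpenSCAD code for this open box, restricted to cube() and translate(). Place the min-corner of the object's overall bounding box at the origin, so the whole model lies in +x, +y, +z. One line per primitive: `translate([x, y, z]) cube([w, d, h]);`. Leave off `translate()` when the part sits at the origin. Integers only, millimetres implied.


cube([489, 522, 23]);
translate([0, 0, 23]) cube([489, 23, 79]);
translate([0, 499, 23]) cube([489, 23, 79]);
translate([0, 23, 23]) cube([23, 476, 79]);
translate([466, 23, 23]) cube([23, 476, 79]);


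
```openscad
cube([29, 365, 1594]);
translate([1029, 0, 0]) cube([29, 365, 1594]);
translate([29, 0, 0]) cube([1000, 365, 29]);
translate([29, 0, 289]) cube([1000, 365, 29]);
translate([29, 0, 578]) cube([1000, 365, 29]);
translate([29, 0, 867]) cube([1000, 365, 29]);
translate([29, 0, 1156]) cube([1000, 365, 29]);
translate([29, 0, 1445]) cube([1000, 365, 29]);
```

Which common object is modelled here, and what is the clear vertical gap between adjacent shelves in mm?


A bookshelf. The clear shelf gap is 260 mm.

Two tall side panels with 6 horizontal boards between them — a bookshelf. The first two shelf undersides are at z = 0 and z = 289; with shelf thickness 29, the clear gap is 289 − 0 − 29 = 260 mm.


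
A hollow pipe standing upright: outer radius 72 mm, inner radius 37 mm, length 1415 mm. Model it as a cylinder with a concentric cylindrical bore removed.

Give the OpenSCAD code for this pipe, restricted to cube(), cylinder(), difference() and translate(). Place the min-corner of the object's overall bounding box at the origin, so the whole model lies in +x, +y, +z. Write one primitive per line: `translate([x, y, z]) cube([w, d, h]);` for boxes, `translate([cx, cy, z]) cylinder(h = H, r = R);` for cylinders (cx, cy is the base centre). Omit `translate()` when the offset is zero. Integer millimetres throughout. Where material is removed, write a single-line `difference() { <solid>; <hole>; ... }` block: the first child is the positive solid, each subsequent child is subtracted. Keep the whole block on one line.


difference() { translate([72, 72, 0]) cylinder(h = 1415, r = 72); translate([72, 72, 0]) cylinder(h = 1415, r = 37); }


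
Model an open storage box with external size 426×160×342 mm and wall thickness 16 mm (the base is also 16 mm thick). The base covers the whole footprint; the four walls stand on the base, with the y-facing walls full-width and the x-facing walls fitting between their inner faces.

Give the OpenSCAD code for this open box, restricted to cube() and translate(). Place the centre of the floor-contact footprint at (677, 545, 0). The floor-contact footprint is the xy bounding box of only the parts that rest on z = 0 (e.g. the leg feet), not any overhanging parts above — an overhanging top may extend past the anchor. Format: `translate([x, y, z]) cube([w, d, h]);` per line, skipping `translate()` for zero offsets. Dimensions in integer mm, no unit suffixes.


translate([464, 465, 0]) cube([426, 160, 16]);
translate([464, 465, 16]) cube([426, 16, 326]);
translate([464, 609, 16]) cube([426, 16, 326]);
translate([464, 481, 16]) cube([16, 128, 326]);
translate([874, 481, 16]) cube([16, 128, 326]);


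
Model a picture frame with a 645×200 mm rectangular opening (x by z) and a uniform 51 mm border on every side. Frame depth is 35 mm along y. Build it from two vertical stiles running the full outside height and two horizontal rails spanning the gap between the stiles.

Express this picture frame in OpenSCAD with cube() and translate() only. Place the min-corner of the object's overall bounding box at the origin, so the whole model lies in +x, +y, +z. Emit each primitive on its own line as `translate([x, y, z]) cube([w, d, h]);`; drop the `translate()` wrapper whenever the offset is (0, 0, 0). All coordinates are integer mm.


cube([51, 35, 302]);
translate([696, 0, 0]) cube([51, 35, 302]);
translate([51, 0, 0]) cube([645, 35, 51]);
translate([51, 0, 251]) cube([645, 35, 51]);


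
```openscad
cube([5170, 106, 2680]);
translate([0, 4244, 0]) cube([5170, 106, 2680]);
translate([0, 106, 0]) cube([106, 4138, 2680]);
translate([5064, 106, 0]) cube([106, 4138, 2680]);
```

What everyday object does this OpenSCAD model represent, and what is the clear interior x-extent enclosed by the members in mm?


A house (or room) frame. The interior width is 4958 mm.

Four 2680 mm walls enclosing a rectangle with no floor or roof — a room or house frame. Outside width is 5170 mm and wall thickness is 106 mm, so the interior width is 5170 − 2 × 106 = 4958 mm.


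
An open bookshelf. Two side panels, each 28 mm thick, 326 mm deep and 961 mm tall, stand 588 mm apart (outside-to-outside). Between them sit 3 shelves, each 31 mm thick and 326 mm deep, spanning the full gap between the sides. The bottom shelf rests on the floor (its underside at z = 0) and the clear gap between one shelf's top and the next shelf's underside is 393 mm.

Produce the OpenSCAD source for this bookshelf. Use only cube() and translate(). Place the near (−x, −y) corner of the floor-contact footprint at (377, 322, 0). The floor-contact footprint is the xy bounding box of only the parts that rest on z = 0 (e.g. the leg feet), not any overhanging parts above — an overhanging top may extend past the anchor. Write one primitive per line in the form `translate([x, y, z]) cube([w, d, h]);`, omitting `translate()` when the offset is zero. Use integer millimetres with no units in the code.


translate([377, 322, 0]) cube([28, 326, 961]);
translate([937, 322, 0]) cube([28, 326, 961]);
translate([405, 322, 0]) cube([532, 326, 31]);
translate([405, 322, 424]) cube([532, 326, 31]);
translate([405, 322, 848]) cube([532, 326, 31]);


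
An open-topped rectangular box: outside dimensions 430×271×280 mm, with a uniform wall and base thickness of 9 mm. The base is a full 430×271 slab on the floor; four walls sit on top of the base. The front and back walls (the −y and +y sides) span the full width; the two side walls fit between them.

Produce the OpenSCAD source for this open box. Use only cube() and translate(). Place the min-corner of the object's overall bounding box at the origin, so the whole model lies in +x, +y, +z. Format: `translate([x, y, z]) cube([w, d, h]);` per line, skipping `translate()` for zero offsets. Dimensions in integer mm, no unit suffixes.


cube([430, 271, 9]);
translate([0, 0, 9]) cube([430, 9, 271]);
translate([0, 262, 9]) cube([430, 9, 271]);
translate([0, 9, 9]) cube([9, 253, 271]);
translate([421, 9, 9]) cube([9, 253, 271]);


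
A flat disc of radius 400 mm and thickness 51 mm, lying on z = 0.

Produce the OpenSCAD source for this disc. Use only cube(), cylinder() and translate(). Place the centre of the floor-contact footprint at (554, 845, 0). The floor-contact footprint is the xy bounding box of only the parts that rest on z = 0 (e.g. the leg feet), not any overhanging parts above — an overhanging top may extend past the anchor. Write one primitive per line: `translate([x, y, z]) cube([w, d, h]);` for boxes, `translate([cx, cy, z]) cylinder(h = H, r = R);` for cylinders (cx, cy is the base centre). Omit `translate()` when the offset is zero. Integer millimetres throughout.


translate([554, 845, 0]) cylinder(h = 51, r = 400);


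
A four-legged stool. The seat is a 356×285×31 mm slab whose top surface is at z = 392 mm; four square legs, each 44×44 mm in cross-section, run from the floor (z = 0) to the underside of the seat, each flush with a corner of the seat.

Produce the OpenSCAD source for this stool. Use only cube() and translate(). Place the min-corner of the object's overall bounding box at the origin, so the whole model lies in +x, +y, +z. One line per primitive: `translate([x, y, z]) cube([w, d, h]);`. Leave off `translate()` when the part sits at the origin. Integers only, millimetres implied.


translate([0, 0, 361]) cube([356, 285, 31]);
cube([44, 44, 361]);
translate([312, 0, 0]) cube([44, 44, 361]);
translate([0, 241, 0]) cube([44, 44, 361]);
translate([312, 241, 0]) cube([44, 44, 361]);


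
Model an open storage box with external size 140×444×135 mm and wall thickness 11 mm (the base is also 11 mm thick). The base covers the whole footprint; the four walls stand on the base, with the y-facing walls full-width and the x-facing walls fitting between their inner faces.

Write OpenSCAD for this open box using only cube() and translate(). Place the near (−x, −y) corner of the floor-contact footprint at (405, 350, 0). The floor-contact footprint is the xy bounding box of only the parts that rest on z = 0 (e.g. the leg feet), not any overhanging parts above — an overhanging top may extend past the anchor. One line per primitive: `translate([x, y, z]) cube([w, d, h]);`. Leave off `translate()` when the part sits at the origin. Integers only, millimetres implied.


translate([405, 350, 0]) cube([140, 444, 11]);
translate([405, 350, 11]) cube([140, 11, 124]);
translate([405, 783, 11]) cube([140, 11, 124]);
translate([405, 361, 11]) cube([11, 422, 124]);
translate([534, 361, 11]) cube([11, 422, 124]);


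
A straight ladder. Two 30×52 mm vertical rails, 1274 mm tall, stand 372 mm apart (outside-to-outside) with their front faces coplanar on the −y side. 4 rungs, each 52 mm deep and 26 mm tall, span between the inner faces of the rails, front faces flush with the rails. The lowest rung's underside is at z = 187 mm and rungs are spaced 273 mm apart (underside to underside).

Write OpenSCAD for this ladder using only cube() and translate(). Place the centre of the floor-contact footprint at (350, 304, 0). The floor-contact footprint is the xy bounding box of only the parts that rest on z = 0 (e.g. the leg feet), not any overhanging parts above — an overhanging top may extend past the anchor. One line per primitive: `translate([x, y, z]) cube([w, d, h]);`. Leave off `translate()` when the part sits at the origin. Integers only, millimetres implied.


translate([164, 278, 0]) cube([30, 52, 1274]);
translate([506, 278, 0]) cube([30, 52, 1274]);
translate([194, 278, 187]) cube([312, 52, 26]);
translate([194, 278, 460]) cube([312, 52, 26]);
translate([194, 278, 733]) cube([312, 52, 26]);
translate([194, 278, 1006]) cube([312, 52, 26]);


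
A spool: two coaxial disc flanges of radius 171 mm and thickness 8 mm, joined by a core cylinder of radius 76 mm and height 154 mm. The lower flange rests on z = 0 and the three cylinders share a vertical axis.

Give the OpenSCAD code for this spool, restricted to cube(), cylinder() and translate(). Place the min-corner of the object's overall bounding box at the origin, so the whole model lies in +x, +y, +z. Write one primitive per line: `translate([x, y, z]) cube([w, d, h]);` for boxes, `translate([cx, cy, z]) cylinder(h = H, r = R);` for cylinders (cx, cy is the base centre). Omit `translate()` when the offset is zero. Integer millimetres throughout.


translate([171, 171, 0]) cylinder(h = 8, r = 171);
translate([171, 171, 8]) cylinder(h = 154, r = 76);
translate([171, 171, 162]) cylinder(h = 8, r = 171);


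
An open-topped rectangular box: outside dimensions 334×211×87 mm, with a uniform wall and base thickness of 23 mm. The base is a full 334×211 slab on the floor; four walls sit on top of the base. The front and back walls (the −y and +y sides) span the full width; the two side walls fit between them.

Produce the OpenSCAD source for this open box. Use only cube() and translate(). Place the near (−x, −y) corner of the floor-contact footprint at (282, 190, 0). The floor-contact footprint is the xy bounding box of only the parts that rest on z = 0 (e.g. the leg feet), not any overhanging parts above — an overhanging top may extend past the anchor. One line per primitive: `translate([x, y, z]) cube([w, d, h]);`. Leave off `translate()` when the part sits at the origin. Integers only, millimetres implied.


translate([282, 190, 0]) cube([334, 211, 23]);
translate([282, 190, 23]) cube([334, 23, 64]);
translate([282, 378, 23]) cube([334, 23, 64]);
translate([282, 213, 23]) cube([23, 165, 64]);
translate([593, 213, 23]) cube([23, 165, 64]);


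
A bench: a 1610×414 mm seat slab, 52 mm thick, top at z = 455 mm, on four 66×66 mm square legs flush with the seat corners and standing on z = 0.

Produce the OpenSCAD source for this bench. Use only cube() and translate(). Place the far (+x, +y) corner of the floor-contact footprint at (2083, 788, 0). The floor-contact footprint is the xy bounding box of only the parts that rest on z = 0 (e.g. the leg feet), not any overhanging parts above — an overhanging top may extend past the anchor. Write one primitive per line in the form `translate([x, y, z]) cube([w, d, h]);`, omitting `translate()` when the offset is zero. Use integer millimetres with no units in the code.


// leg_h = 455 − 52 = 403
translate([473, 374, 403]) cube([1610, 414, 52]);
translate([473, 374, 0]) cube([66, 66, 403]);
translate([473, 722, 0]) cube([66, 66, 403]);
translate([2017, 374, 0]) cube([66, 66, 403]);
translate([2017, 722, 0]) cube([66, 66, 403]);


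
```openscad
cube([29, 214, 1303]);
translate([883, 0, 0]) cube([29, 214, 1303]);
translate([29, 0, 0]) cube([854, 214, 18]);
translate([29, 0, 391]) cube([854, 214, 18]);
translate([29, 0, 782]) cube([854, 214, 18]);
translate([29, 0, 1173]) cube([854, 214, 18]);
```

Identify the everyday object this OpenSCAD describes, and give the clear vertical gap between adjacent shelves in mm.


A bookshelf. The clear shelf gap is 373 mm.

Two tall side panels with 4 horizontal boards between them — a bookshelf. The first two shelf undersides are at z = 0 and z = 391; with shelf thickness 18, the clear gap is 391 − 0 − 18 = 373 mm.


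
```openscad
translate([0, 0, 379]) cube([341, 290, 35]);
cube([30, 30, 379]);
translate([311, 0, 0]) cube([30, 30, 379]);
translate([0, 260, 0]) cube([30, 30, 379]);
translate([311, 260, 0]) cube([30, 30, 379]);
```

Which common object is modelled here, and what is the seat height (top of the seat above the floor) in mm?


A stool. The seat height is 414 mm.

A 341×290×35 slab at z = 379 on four corner posts — a stool. The seat top is 379 + 35 = 414 mm.


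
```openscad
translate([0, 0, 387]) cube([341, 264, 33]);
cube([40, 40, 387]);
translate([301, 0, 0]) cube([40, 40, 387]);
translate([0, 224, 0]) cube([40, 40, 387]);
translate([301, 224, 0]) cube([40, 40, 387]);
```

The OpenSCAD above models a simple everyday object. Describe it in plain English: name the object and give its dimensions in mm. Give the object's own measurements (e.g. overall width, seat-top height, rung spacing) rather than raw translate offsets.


A simple wooden stool: a rectangular seat 341 mm (x) by 264 mm (y), 33 mm thick, top face at z = 420 mm, on four square legs, each 40×40 mm in cross-section. The legs rest on z = 0, each flush with a corner of the seat.


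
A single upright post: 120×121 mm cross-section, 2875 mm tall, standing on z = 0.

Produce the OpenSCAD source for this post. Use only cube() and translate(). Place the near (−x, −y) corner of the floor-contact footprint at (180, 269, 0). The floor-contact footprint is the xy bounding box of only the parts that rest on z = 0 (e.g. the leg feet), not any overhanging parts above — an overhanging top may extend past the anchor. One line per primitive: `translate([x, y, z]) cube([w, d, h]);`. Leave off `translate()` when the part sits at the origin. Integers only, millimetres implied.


translate([180, 269, 0]) cube([120, 121, 2875]);


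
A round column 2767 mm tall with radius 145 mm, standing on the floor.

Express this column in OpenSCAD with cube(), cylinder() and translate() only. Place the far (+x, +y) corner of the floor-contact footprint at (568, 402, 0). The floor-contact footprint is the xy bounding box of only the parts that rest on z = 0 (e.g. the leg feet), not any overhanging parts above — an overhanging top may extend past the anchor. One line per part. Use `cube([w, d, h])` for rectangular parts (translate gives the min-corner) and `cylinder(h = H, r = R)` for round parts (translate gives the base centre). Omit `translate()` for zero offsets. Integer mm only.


translate([423, 257, 0]) cylinder(h = 2767, r = 145);


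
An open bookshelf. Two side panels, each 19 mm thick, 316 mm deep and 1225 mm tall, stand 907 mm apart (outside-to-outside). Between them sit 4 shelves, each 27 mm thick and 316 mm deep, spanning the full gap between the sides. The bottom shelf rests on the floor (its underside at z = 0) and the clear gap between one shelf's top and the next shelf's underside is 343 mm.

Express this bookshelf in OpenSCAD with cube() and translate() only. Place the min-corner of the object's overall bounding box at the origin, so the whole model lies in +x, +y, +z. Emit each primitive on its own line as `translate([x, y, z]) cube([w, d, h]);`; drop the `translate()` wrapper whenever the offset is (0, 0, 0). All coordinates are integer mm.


cube([19, 316, 1225]);
translate([888, 0, 0]) cube([19, 316, 1225]);
translate([19, 0, 0]) cube([869, 316, 27]);
translate([19, 0, 370]) cube([869, 316, 27]);
translate([19, 0, 740]) cube([869, 316, 27]);
translate([19, 0, 1110]) cube([869, 316, 27]);


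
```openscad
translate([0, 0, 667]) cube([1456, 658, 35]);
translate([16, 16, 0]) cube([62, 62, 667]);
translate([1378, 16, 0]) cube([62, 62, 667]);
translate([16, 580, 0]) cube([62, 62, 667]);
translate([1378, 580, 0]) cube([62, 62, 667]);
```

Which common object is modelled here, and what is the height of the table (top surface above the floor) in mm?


A table. The table height is 702 mm.

A 1456×658×35 slab sits at z = 667 on four 62 mm square posts — a table. The top surface is at 667 + 35 = 702 mm.


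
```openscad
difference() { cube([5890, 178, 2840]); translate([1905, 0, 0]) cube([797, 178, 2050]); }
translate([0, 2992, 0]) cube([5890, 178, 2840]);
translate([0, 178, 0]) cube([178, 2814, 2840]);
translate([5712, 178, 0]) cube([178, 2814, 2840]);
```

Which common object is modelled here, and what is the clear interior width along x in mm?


A single room. The interior width is 5534 mm.

Four walls enclosing a rectangle with a door in the front wall — a room. Outside width 5890 minus two 178 mm walls gives 5534 mm.


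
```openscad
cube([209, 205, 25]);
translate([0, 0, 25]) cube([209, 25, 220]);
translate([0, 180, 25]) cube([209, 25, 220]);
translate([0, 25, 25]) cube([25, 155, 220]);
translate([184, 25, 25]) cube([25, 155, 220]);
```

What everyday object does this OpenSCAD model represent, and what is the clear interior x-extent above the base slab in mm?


An open box. The internal width is 159 mm.

A 209×205 base slab with four walls standing on it — an open box. The base is 209 mm wide and the walls are 25 mm thick, so the internal width is 209 − 2 × 25 = 159 mm.


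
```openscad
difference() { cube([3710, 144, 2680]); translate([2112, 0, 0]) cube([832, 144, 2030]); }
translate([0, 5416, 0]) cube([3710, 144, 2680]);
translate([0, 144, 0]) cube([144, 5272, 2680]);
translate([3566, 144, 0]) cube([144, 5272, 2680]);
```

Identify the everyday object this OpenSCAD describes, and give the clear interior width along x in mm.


A single room. The interior width is 3422 mm.

Four walls enclosing a rectangle with a door in the front wall — a room. Outside width 3710 minus two 144 mm walls gives 3422 mm.


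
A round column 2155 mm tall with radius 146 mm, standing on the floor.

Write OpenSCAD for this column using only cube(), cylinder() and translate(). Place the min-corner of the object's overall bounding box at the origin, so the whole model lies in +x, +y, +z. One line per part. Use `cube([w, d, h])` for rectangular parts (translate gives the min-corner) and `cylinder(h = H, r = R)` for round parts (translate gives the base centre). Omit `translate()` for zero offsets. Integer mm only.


translate([146, 146, 0]) cylinder(h = 2155, r = 146);


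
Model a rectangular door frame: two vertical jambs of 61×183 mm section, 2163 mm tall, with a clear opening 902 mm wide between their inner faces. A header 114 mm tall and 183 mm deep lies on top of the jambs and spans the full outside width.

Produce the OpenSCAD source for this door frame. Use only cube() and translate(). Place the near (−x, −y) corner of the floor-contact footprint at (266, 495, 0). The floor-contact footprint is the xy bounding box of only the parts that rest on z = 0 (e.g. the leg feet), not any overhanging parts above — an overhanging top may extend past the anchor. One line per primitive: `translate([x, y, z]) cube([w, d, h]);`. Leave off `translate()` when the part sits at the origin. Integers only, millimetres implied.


translate([266, 495, 0]) cube([61, 183, 2163]);
translate([1229, 495, 0]) cube([61, 183, 2163]);
translate([266, 495, 2163]) cube([1024, 183, 114]);


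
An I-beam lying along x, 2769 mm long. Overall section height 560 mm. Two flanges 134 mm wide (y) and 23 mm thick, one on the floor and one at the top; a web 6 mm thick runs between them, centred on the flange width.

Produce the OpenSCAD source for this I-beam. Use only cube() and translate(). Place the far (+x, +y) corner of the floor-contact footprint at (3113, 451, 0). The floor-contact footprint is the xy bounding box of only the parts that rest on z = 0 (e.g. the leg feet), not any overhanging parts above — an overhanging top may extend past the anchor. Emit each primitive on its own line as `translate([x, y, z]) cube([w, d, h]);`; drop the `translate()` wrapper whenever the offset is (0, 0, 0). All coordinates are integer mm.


translate([344, 317, 0]) cube([2769, 134, 23]);
translate([344, 381, 23]) cube([2769, 6, 514]);
translate([344, 317, 537]) cube([2769, 134, 23]);


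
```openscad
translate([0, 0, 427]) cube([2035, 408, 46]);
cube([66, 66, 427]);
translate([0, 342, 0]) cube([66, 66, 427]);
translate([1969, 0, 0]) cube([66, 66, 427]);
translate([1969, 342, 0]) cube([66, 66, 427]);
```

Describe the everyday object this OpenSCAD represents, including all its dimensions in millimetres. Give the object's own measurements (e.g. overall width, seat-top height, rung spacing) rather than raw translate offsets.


A long wooden bench with a 2035 mm (x) × 408 mm (y) seat, 46 mm thick, its top surface 473 mm above the floor. Four 66 mm square legs at the seat corners, flush with the edges, run from z = 0 to the seat underside.


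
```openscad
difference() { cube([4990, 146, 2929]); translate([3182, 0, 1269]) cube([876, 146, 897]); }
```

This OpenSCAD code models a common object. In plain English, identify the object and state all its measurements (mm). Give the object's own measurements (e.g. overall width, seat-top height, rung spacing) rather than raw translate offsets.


A wall 4990 mm long (x), 146 mm thick (y), 2929 mm tall, with a rectangular window opening cut through it. The opening is 876 mm wide and 897 mm tall; its sill is at z = 1269 mm and its near (−x) edge is 3182 mm from the wall's −x end. The opening passes through the full wall thickness.


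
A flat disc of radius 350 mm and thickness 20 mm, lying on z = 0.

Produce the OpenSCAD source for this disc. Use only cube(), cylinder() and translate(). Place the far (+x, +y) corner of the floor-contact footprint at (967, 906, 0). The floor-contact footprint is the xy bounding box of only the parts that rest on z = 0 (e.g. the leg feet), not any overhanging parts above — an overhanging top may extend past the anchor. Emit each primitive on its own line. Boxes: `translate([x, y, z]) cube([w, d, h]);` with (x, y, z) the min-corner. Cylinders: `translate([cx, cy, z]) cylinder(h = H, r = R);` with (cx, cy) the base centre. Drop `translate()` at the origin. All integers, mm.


translate([617, 556, 0]) cylinder(h = 20, r = 350);


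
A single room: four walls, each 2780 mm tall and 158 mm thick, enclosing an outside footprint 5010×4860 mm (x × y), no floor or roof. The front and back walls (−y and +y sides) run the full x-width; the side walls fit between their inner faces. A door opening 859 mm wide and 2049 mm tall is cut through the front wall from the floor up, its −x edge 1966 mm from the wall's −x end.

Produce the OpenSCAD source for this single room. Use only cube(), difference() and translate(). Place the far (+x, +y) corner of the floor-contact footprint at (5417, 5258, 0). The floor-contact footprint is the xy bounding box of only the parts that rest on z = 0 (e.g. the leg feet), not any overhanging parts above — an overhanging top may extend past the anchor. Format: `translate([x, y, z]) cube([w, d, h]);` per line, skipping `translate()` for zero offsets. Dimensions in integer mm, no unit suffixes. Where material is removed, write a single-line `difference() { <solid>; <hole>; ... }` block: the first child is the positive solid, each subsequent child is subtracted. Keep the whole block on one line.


difference() { translate([407, 398, 0]) cube([5010, 158, 2780]); translate([2373, 398, 0]) cube([859, 158, 2049]); }
translate([407, 5100, 0]) cube([5010, 158, 2780]);
translate([407, 556, 0]) cube([158, 4544, 2780]);
translate([5259, 556, 0]) cube([158, 4544, 2780]);


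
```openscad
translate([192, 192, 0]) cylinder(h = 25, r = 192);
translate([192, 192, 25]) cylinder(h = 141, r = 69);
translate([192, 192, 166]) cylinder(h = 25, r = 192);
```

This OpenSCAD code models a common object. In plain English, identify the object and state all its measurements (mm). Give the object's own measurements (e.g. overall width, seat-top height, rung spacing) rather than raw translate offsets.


A spool: two coaxial disc flanges of radius 192 mm and thickness 25 mm, joined by a core cylinder of radius 69 mm and height 141 mm. The lower flange rests on z = 0 and the three cylinders share a vertical axis.


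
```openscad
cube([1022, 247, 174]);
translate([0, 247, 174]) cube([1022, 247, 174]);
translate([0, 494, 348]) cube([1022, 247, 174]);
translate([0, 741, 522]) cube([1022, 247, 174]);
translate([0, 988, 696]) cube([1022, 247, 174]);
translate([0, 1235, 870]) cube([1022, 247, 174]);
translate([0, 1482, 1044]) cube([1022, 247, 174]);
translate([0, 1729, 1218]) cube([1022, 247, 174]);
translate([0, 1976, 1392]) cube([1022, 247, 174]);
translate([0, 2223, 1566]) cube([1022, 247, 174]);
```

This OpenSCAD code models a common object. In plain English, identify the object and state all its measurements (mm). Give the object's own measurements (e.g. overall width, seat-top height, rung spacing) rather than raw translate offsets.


A straight staircase of 10 solid steps. Each step is 1022 mm wide (x), 247 mm deep (y, the going) and 174 mm tall (the rise). The first step rests on the floor; each subsequent step sits one going further in +y and one rise higher in +z, directly behind and above the previous step with no overlap.


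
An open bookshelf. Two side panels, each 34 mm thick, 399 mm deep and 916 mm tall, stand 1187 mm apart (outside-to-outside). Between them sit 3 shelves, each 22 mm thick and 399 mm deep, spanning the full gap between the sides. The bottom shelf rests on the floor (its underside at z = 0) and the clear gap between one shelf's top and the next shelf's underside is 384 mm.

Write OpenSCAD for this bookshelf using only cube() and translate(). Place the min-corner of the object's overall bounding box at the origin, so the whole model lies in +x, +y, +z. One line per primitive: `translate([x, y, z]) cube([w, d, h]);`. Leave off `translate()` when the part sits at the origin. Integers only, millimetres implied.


cube([34, 399, 916]);
translate([1153, 0, 0]) cube([34, 399, 916]);
translate([34, 0, 0]) cube([1119, 399, 22]);
translate([34, 0, 406]) cube([1119, 399, 22]);
translate([34, 0, 812]) cube([1119, 399, 22]);


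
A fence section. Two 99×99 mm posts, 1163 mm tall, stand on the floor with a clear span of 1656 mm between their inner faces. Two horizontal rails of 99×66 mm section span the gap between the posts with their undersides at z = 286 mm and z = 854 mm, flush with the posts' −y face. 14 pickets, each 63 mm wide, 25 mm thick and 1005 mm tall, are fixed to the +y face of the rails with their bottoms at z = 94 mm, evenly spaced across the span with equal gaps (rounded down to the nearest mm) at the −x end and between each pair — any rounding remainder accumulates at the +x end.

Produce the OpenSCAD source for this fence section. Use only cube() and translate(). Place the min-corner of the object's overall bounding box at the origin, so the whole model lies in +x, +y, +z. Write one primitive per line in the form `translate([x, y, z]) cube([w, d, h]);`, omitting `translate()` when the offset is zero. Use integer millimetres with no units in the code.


cube([99, 99, 1163]);
translate([1755, 0, 0]) cube([99, 99, 1163]);
translate([99, 0, 286]) cube([1656, 99, 66]);
translate([99, 0, 854]) cube([1656, 99, 66]);
translate([150, 99, 94]) cube([63, 25, 1005]);
translate([264, 99, 94]) cube([63, 25, 1005]);
translate([378, 99, 94]) cube([63, 25, 1005]);
translate([492, 99, 94]) cube([63, 25, 1005]);
translate([606, 99, 94]) cube([63, 25, 1005]);
translate([720, 99, 94]) cube([63, 25, 1005]);
translate([834, 99, 94]) cube([63, 25, 1005]);
translate([948, 99, 94]) cube([63, 25, 1005]);
translate([1062, 99, 94]) cube([63, 25, 1005]);
translate([1176, 99, 94]) cube([63, 25, 1005]);
translate([1290, 99, 94]) cube([63, 25, 1005]);
translate([1404, 99, 94]) cube([63, 25, 1005]);
translate([1518, 99, 94]) cube([63, 25, 1005]);
translate([1632, 99, 94]) cube([63, 25, 1005]);


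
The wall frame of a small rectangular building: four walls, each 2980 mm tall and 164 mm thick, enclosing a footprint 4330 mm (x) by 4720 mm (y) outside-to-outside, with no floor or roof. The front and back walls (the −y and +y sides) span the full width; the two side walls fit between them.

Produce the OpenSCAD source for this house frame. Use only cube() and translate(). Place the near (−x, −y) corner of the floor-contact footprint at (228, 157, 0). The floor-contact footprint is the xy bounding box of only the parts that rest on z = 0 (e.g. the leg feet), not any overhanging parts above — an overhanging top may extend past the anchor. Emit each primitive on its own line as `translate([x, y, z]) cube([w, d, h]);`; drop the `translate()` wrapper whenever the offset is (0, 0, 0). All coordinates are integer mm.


translate([228, 157, 0]) cube([4330, 164, 2980]);
translate([228, 4713, 0]) cube([4330, 164, 2980]);
translate([228, 321, 0]) cube([164, 4392, 2980]);
translate([4394, 321, 0]) cube([164, 4392, 2980]);


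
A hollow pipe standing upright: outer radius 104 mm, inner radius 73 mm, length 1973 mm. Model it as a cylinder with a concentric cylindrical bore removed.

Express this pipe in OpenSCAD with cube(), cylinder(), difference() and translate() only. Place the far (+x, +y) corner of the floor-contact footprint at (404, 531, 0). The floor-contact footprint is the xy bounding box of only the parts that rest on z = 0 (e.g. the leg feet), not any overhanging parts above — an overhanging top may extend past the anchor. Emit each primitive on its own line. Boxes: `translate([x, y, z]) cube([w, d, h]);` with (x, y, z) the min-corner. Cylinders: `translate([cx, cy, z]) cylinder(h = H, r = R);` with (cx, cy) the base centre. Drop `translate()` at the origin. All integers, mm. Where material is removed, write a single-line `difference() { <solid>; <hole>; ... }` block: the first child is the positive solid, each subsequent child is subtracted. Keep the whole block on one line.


difference() { translate([300, 427, 0]) cylinder(h = 1973, r = 104); translate([300, 427, 0]) cylinder(h = 1973, r = 73); }


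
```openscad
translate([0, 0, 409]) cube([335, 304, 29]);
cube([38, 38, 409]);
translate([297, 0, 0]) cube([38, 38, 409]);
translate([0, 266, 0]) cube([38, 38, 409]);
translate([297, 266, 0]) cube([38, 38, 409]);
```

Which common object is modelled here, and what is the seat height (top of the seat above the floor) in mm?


A stool. The seat height is 438 mm.

A 335×304×29 slab at z = 409 on four corner posts — a stool. The seat top is 409 + 29 = 438 mm.


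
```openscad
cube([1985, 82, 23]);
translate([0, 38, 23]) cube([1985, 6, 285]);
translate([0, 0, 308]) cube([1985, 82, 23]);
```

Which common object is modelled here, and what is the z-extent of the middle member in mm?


An I-beam. The web height is 285 mm.

Two wide flanges with a thin centred web — an I-beam. Overall 331 mm minus two 23 mm flanges gives a web of 331 − 2·23 = 285 mm.


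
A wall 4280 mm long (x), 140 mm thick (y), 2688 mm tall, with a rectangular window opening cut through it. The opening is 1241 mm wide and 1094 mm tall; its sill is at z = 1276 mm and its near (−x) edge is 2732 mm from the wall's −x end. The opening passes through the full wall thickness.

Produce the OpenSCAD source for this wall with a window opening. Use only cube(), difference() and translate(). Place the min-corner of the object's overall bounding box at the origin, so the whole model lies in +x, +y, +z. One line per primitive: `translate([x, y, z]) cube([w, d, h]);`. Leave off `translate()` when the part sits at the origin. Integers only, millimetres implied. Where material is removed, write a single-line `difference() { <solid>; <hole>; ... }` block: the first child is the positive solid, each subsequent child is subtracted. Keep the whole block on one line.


difference() { cube([4280, 140, 2688]); translate([2732, 0, 1276]) cube([1241, 140, 1094]); }
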